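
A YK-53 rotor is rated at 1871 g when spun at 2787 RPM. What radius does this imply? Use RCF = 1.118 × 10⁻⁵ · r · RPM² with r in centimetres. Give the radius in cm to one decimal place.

RCF = 1.118 × 10⁻⁵ × r × N²
1871 = 1.118 × 10⁻⁵ × r × (2787)²
r = 1871 / (1.118 × 10⁻⁵ × 7,767,369) = 1871 / 86.83919 ≈ 21.546 cm

r ≈ 21.5 cm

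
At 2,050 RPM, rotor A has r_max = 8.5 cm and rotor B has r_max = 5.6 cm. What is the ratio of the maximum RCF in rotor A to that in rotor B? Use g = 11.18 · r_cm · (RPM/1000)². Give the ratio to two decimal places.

1.52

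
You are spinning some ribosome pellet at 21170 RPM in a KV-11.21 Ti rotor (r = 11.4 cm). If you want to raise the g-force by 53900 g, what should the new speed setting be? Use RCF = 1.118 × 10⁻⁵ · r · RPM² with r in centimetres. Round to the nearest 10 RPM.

Current RCF = 1.118 × 10⁻⁵ × 11.4 × (21170)² = 1.118 × 10⁻⁵ × 11.4 × 448,168,900 ≈ 57,120 × g
Target RCF = 57,120 + 53,900 = 111,020 × g
N² = 111,020 / (12.7452 × 10⁻⁵) = 871,073,031
N ≈ √871,073,031 ≈ 29,513.9

≈ 29510 RPM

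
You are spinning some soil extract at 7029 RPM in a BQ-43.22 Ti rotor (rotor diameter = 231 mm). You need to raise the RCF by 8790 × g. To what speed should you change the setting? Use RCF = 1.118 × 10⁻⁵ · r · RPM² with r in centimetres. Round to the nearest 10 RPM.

r = 231 mm / 2 = 115.5 mm = 11.55 cm
Current RCF = 1.118 × 10⁻⁵ × 11.55 × (7029)² = 1.118 × 10⁻⁵ × 11.55 × 49,406,841 ≈ 6,379.9 × g
Target RCF = 6,379.9 + 8,790 = 15,169.9 × g
N² = 15,169.9 / (12.9129 × 10⁻⁵) = 117,478,645
N ≈ √117,478,645 ≈ 10,838.8

N₂ ≈ 10840 RPM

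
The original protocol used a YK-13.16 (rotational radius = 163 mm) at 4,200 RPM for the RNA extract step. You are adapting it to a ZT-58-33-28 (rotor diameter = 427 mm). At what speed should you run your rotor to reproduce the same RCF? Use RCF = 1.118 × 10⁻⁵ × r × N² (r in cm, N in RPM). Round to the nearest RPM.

3670 RPM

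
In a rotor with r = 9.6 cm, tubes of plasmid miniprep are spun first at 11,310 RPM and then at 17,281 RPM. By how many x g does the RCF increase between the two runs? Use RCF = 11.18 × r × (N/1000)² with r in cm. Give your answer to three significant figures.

18300 x g

RCF₁ = 11.18 × 9.6 × (11.31)² = 11.18 × 9.6 × 127.9161 ≈ 13,729 × g
RCF₂ = 11.18 × 9.6 × (17.281)² = 11.18 × 9.6 × 298.632961 ≈ 32,051.7 × g
Increase = 32,051.7 − 13,729 = 18,322.7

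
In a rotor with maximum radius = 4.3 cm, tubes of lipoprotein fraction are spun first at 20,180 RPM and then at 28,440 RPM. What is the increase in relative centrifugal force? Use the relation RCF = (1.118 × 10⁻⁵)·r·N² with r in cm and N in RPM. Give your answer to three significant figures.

RCF₁ = 1.118 × 10⁻⁵ × 4.3 × (20180)² = 1.118 × 10⁻⁵ × 4.3 × 407,232,400 ≈ 19,577.3 × g
RCF₂ = 1.118 × 10⁻⁵ × 4.3 × (28440)² = 1.118 × 10⁻⁵ × 4.3 × 808,833,600 ≈ 38,883.9 × g
Increase = 38,883.9 − 19,577.3 = 19,306.6

≈ 19300 g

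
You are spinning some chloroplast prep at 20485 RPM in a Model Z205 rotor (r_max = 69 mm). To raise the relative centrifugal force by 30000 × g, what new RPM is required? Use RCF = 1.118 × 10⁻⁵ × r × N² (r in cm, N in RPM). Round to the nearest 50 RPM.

N₂ ≈ 28450 RPM

r = 69 mm = 6.9 cm
Current RCF = 1.118 × 10⁻⁵ × 6.9 × (20485)² = 1.118 × 10⁻⁵ × 6.9 × 419,635,225 ≈ 32,371.5 × g
Target RCF = 32,371.5 + 30,000 = 62,371.5 × g
N² = 62,371.5 / (7.7142 × 10⁻⁵) = 808,528,428
N ≈ √808,528,428 ≈ 28,434.6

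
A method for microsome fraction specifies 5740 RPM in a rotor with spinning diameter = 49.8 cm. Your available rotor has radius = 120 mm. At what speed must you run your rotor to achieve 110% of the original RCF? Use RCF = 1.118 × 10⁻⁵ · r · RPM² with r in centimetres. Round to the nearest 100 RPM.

≈ 8700 RPM

Original rotor: r = 49.8 / 2 = 24.9 cm
RCF_original = 1.118 × 10⁻⁵ × 24.9 × (5740)² = 1.118 × 10⁻⁵ × 24.9 × 32,947,600 ≈ 9,172 × g
Target RCF = 1.1 × 9,172 ≈ 10,089.2 × g
Your rotor: r = 120 mm = 12.0 cm
10,089.2 = 1.118 × 10⁻⁵ × 12 × N²
N² = 10,089.2 / (13.416 × 10⁻⁵) = 75,202,743
N ≈ √75,202,743 ≈ 8,672.0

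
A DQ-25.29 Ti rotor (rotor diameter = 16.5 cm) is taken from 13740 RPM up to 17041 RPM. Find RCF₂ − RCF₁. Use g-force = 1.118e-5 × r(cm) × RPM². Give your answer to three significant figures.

r = 16.5 / 2 = 8.25 cm
RCF₁ = 1.118 × 10⁻⁵ × 8.25 × (13740)² = 1.118 × 10⁻⁵ × 8.25 × 188,787,600 ≈ 17,412.8 × g
RCF₂ = 1.118 × 10⁻⁵ × 8.25 × (17041)² = 1.118 × 10⁻⁵ × 8.25 × 290,395,681 ≈ 26,784.6 × g
Increase = 26,784.6 − 17,412.8 = 9,371.8

9370 ×g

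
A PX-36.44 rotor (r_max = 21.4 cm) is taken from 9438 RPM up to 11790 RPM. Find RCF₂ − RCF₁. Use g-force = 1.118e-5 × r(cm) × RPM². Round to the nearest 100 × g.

RCF₁ = 1.118 × 10⁻⁵ × 21.4 × (9438)² = 1.118 × 10⁻⁵ × 21.4 × 89,075,844 ≈ 21,311.6 × g
RCF₂ = 1.118 × 10⁻⁵ × 21.4 × (11790)² = 1.118 × 10⁻⁵ × 21.4 × 139,004,100 ≈ 33,257 × g
Increase = 33,257 − 21,311.6 = 11,945.4

11900 x g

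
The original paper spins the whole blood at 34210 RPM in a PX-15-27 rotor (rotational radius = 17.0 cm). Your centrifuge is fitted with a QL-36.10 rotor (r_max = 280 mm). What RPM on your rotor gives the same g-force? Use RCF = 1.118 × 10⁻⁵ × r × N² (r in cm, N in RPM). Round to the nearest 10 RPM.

26660 RPM

RCF = 1.118 × 10⁻⁵ × r × N²
RCF_original = 1.118 × 10⁻⁵ × 17 × (34210)² = 1.118 × 10⁻⁵ × 17 × 1,170,324,100 ≈ 222,431.8 × g
Your rotor: r = 280 mm = 28.0 cm
222,431.8 = 1.118 × 10⁻⁵ × 28 × N²
N² = 222,431.8 / (31.304 × 10⁻⁵) = 710,553,923
N ≈ √710,553,923 ≈ 26,656.2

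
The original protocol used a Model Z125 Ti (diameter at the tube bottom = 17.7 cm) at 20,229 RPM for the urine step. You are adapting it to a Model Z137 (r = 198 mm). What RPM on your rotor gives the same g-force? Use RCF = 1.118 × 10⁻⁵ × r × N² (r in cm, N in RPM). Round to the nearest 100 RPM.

13500 RPM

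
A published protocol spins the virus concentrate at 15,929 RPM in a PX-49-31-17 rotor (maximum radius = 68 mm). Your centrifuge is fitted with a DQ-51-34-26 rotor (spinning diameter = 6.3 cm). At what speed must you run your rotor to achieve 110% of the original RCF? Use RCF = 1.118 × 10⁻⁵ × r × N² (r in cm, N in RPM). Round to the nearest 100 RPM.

24500 RPM

Original rotor: r = 68 mm = 6.8 cm
RCF_original = 1.118 × 10⁻⁵ × 6.8 × (15929)² = 1.118 × 10⁻⁵ × 6.8 × 253,733,041 ≈ 19,289.8 × g
Target RCF = 1.1 × 19,289.8 ≈ 21,218.8 × g
Your rotor: r = 6.3 / 2 = 3.15 cm
21,218.8 = 1.118 × 10⁻⁵ × 3.15 × N²
N² = 21,218.8 / (3.5217 × 10⁻⁵) = 602,515,830
N ≈ √602,515,830 ≈ 24,546.2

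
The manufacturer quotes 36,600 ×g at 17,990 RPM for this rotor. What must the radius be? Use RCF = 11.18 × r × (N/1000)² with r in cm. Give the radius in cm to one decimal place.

36600 = 11.18 × r × (17.99)²
r = 36600 / (11.18 × 323.6401) = 36600 / 3618.296 ≈ 10.115 cm

≈ 10.1 cm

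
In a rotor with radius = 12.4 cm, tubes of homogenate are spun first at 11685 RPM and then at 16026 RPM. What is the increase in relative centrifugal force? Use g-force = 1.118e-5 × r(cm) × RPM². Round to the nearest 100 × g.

≈ 16700 ×g

RCF₁ = 1.118 × 10⁻⁵ × 12.4 × (11685)² = 1.118 × 10⁻⁵ × 12.4 × 136,539,225 ≈ 18,928.7 × g
RCF₂ = 1.118 × 10⁻⁵ × 12.4 × (16026)² = 1.118 × 10⁻⁵ × 12.4 × 256,832,676 ≈ 35,605.2 × g
Increase = 35,605.2 − 18,928.7 = 16,676.5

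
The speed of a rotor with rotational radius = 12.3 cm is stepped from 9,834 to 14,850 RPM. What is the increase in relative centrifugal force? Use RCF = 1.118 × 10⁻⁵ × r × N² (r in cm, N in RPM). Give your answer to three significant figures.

17000 x g

RCF₁ = 1.118 × 10⁻⁵ × 12.3 × (9834)² = 1.118 × 10⁻⁵ × 12.3 × 96,707,556 ≈ 13,298.6 × g
RCF₂ = 1.118 × 10⁻⁵ × 12.3 × (14850)² = 1.118 × 10⁻⁵ × 12.3 × 220,522,500 ≈ 30,324.9 × g
Increase = 30,324.9 − 13,298.6 = 17,026.3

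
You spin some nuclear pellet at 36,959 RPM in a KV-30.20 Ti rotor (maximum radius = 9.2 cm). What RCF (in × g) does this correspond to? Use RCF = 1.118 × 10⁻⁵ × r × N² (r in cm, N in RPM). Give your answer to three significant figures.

140000 × g

RCF = 1.118 × 10⁻⁵ × r × N²
RCF = 1.118 × 10⁻⁵ × 9.2 × (36959)² = 1.118 × 10⁻⁵ × 9.2 × 1,365,967,681 ≈ 140,498 × g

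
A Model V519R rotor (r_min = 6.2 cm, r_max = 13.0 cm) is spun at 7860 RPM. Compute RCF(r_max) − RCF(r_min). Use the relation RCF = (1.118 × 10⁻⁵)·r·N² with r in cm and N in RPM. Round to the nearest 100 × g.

RCF_max = 1.118 × 10⁻⁵ × 13 × (7860)² = 1.118 × 10⁻⁵ × 13 × 61,779,600 ≈ 8,979 × g
RCF_min = 1.118 × 10⁻⁵ × 6.2 × (7860)² = 1.118 × 10⁻⁵ × 6.2 × 61,779,600 ≈ 4,282.3 × g
ΔRCF = 8,979 − 4,282.3 = 4,696.7

≈ 4700 × g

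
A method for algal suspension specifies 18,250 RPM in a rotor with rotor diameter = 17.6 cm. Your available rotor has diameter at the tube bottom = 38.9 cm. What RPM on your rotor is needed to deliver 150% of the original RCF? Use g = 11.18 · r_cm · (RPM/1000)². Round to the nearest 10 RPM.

Original rotor: r = 17.6 / 2 = 8.8 cm
RCF_original = 11.18 × 8.8 × (18.25)² = 11.18 × 8.8 × 333.0625 ≈ 32,768 × g
Target RCF = 1.5 × 32,768 ≈ 49,152 × g
Your rotor: r = 38.9 / 2 = 19.45 cm
49,152 = 11.18 × 19.45 × (N/1000)²
(N/1000)² = 49,152 / 217.451 = 226.0371
N = 1000 × √226.0371 ≈ 15,034.5

≈ 15030 RPM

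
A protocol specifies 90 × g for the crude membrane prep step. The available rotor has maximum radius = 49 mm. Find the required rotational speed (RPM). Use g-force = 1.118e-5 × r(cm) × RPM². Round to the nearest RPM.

1282 RPM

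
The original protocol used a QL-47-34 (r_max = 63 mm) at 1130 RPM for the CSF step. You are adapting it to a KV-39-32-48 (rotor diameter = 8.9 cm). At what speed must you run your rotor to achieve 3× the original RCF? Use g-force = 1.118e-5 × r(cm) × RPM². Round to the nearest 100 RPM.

Original rotor: r = 63 mm = 6.3 cm
RCF = 1.118 × 10⁻⁵ × r × N²
RCF_original = 1.118 × 10⁻⁵ × 6.3 × (1130)² = 1.118 × 10⁻⁵ × 6.3 × 1,276,900 ≈ 89.9 × g
Target RCF = 3 × 89.9 ≈ 269.7 × g
Your rotor: r = 8.9 / 2 = 4.45 cm
269.7 = 1.118 × 10⁻⁵ × 4.45 × N²
N² = 269.7 / (4.9751 × 10⁻⁵) = 5,420,997
N ≈ √5,420,997 ≈ 2,328.3

2300 RPM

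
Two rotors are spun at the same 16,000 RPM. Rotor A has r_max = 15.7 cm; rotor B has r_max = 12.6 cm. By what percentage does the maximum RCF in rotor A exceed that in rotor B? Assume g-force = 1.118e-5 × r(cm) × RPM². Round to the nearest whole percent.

At equal RPM, RCF scales linearly with r: ratio = 15.7 / 12.6 = 1.2460.
So rotor A delivers 24.6% more g-force.

25%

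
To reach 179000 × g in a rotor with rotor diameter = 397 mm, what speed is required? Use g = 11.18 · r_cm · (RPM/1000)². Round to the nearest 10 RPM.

r = 397 mm / 2 = 198.5 mm = 19.85 cm
179,000 = 11.18 × 19.85 × (N/1000)²
(N/1000)² = 179,000 / 221.923 = 806.5861
N = 1000 × √806.5861 ≈ 28,400.5

N ≈ 28400 RPM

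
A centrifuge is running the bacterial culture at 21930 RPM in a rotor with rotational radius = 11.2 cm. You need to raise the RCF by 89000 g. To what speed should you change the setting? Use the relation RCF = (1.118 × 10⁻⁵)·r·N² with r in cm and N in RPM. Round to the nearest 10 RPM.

≈ 34520 RPM

Current RCF = 1.118 × 10⁻⁵ × 11.2 × (21930)² = 1.118 × 10⁻⁵ × 11.2 × 480,924,900 ≈ 60,219.5 × g
Target RCF = 60,219.5 + 89,000 = 149,219.5 × g
N² = 149,219.5 / (12.5216 × 10⁻⁵) = 1,191,696,748
N ≈ √1,191,696,748 ≈ 34,521.0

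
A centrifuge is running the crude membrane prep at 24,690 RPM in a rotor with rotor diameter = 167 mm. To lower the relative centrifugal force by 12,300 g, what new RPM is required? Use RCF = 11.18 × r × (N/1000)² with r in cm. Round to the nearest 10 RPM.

21860 RPM

r = 167 mm / 2 = 83.5 mm = 8.35 cm
Current RCF = 11.18 × 8.35 × (24.69)² = 11.18 × 8.35 × 609.5961 ≈ 56,907.6 × g
Target RCF = 56,907.6 − 12,300 = 44,607.6 × g
(N/1000)² = 44,607.6 / 93.353 = 477.8379
N = 1000 × √477.8379 ≈ 21,859.5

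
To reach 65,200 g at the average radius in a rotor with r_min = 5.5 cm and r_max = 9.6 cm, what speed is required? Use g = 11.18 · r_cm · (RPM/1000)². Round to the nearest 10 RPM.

r_avg = (5.5 + 9.6) / 2 = 7.55 cm
RCF = 11.18 × r × (N/1000)²
65,200 = 11.18 × 7.55 × (N/1000)²
(N/1000)² = 65,200 / 84.409 = 772.4295
N = 1000 × √772.4295 ≈ 27,792.6

≈ 27790 RPM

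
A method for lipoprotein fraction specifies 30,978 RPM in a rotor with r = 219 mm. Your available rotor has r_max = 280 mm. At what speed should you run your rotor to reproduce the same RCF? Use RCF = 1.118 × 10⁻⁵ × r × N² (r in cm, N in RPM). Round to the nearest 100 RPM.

Original rotor: r = 219 mm = 21.9 cm
RCF = 1.118 × 10⁻⁵ × r × N²
RCF_original = 1.118 × 10⁻⁵ × 21.9 × (30978)² = 1.118 × 10⁻⁵ × 21.9 × 959,636,484 ≈ 234,959.3 × g
Your rotor: r = 280 mm = 28.0 cm
234,959.3 = 1.118 × 10⁻⁵ × 28 × N²
N² = 234,959.3 / (31.304 × 10⁻⁵) = 750,572,770
N ≈ √750,572,770 ≈ 27,396.6

27400 RPM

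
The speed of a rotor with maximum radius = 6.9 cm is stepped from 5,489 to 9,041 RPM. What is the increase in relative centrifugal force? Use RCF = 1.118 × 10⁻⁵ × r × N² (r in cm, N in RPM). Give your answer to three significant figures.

RCF₁ = 1.118 × 10⁻⁵ × 6.9 × (5489)² = 1.118 × 10⁻⁵ × 6.9 × 30,129,121 ≈ 2,324.2 × g
RCF₂ = 1.118 × 10⁻⁵ × 6.9 × (9041)² = 1.118 × 10⁻⁵ × 6.9 × 81,739,681 ≈ 6,305.6 × g
Increase = 6,305.6 − 2,324.2 = 3,981.4

≈ 3980 ×g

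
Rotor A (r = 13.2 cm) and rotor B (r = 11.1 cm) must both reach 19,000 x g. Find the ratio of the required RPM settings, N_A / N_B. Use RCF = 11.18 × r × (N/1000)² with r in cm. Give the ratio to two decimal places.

0.92

At fixed RCF, N ∝ 1/√r, so N_A/N_B = √(r_B/r_A) = √(11.1/13.2) = √0.840909 = 0.9170.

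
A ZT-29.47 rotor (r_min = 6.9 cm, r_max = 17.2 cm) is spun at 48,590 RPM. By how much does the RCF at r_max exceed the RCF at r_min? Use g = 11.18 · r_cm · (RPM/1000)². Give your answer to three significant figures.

ΔRCF = 11.18 × (r_max − r_min) × (N/1000)² = 11.18 × 10.3 × 2,360.9881 ≈ 271,877.2

ΔRCF ≈ 272000 ×g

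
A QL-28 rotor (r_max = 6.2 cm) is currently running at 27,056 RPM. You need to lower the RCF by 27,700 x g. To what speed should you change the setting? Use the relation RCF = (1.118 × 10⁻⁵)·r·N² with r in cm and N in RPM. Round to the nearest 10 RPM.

N₂ ≈ 18230 RPM

Current RCF = 1.118 × 10⁻⁵ × 6.2 × (27056)² = 1.118 × 10⁻⁵ × 6.2 × 732,027,136 ≈ 50,741.2 × g
Target RCF = 50,741.2 − 27,700 = 23,041.2 × g
N² = 23,041.2 / (6.9316 × 10⁻⁵) = 332,408,102
N ≈ √332,408,102 ≈ 18,232.1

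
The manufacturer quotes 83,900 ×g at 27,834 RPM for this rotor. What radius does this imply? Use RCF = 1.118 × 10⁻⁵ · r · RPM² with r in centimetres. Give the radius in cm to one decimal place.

9.7 cm

83900 = 1.118 × 10⁻⁵ × r × (27834)²
r = 83900 / (1.118 × 10⁻⁵ × 774,731,556) = 83900 / 8661.499 ≈ 9.687 cm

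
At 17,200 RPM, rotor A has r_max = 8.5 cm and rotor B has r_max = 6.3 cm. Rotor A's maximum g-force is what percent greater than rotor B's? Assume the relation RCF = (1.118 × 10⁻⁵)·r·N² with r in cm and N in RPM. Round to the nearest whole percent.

35%

At equal RPM, RCF scales linearly with r: ratio = 8.5 / 6.3 = 1.3492.
So rotor A delivers 34.9% more g-force.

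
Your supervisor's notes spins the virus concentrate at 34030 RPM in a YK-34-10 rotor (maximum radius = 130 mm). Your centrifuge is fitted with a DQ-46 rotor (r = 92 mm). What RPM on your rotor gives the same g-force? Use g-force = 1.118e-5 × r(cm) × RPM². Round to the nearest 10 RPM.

≈ 40450 RPM

Original rotor: r = 130 mm = 13.0 cm
RCF = 1.118 × 10⁻⁵ × r × N²
RCF_original = 1.118 × 10⁻⁵ × 13 × (34030)² = 1.118 × 10⁻⁵ × 13 × 1,158,040,900 ≈ 168,309.7 × g
Your rotor: r = 92 mm = 9.2 cm
168,309.7 = 1.118 × 10⁻⁵ × 9.2 × N²
N² = 168,309.7 / (10.2856 × 10⁻⁵) = 1,636,362,487
N ≈ √1,636,362,487 ≈ 40,452.0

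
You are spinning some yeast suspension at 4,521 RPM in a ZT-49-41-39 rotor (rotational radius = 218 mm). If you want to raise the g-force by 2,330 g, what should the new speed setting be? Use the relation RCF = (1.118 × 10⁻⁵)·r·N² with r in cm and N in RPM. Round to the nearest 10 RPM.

N₂ ≈ 5480 RPM

r = 218 mm = 21.8 cm
Current RCF = 1.118 × 10⁻⁵ × 21.8 × (4521)² = 1.118 × 10⁻⁵ × 21.8 × 20,439,441 ≈ 4,981.6 × g
Target RCF = 4,981.6 + 2,330 = 7,311.6 × g
N² = 7,311.6 / (24.3724 × 10⁻⁵) = 29,999,508
N ≈ √29,999,508 ≈ 5,477.2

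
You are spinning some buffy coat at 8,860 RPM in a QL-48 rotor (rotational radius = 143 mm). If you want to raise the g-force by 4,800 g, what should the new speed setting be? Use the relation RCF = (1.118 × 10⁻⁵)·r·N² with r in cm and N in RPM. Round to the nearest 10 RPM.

≈ 10420 RPM

r = 143 mm = 14.3 cm
Current RCF = 1.118 × 10⁻⁵ × 14.3 × (8860)² = 1.118 × 10⁻⁵ × 14.3 × 78,499,600 ≈ 12,550 × g
Target RCF = 12,550 + 4,800 = 17,350 × g
N² = 17,350 / (15.9874 × 10⁻⁵) = 108,522,962
N ≈ √108,522,962 ≈ 10,417.4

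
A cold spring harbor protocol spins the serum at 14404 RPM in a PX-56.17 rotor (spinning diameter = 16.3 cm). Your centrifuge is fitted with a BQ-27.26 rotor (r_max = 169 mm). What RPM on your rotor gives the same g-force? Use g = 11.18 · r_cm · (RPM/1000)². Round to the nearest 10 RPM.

10000 RPM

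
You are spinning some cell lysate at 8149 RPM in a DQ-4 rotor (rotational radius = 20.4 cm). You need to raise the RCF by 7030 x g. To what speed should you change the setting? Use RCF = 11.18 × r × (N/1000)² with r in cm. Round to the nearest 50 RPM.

9850 RPM

Current RCF = 11.18 × 20.4 × (8.149)² = 11.18 × 20.4 × 66.406201 ≈ 15,145.4 × g
Target RCF = 15,145.4 + 7,030 = 22,175.4 × g
(N/1000)² = 22,175.4 / 228.072 = 97.22982
N = 1000 × √97.22982 ≈ 9,860.5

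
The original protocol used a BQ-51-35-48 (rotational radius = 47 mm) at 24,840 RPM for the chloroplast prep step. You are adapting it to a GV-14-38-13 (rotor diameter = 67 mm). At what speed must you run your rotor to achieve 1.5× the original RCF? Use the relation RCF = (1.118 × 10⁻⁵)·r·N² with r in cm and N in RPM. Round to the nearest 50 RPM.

≈ 36050 RPM

Original rotor: r = 47 mm = 4.7 cm
RCF_original = 1.118 × 10⁻⁵ × 4.7 × (24840)² = 1.118 × 10⁻⁵ × 4.7 × 617,025,600 ≈ 32,422.2 × g
Target RCF = 1.5 × 32,422.2 ≈ 48,633.3 × g
Your rotor: r = 67 mm / 2 = 33.5 mm = 3.35 cm
48,633.3 = 1.118 × 10⁻⁵ × 3.35 × N²
N² = 48,633.3 / (3.7453 × 10⁻⁵) = 1,298,515,473
N ≈ √1,298,515,473 ≈ 36,034.9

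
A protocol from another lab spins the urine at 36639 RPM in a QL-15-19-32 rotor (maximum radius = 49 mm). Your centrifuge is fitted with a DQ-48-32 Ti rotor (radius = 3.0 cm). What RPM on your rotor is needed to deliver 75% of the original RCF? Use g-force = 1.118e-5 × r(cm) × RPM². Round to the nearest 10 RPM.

Original rotor: r = 49 mm = 4.9 cm
RCF = 1.118 × 10⁻⁵ × r × N²
RCF_original = 1.118 × 10⁻⁵ × 4.9 × (36639)² = 1.118 × 10⁻⁵ × 4.9 × 1,342,416,321 ≈ 73,540.3 × g
Target RCF = 0.75 × 73,540.3 ≈ 55,155.2 × g
55,155.2 = 1.118 × 10⁻⁵ × 3 × N²
N² = 55,155.2 / (3.354 × 10⁻⁵) = 1,644,460,346
N ≈ √1,644,460,346 ≈ 40,551.9

≈ 40550 RPM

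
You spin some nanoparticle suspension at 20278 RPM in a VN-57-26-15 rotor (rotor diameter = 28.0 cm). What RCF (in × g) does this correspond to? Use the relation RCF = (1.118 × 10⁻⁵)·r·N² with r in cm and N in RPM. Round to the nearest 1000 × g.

64000 × g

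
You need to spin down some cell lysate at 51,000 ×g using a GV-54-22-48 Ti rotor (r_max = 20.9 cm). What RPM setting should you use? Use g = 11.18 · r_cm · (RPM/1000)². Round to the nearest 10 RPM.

≈ 14770 RPM

RCF = 11.18 × r × (N/1000)²
51,000 = 11.18 × 20.9 × (N/1000)²
(N/1000)² = 51,000 / 233.662 = 218.264
N = 1000 × √218.264 ≈ 14,773.8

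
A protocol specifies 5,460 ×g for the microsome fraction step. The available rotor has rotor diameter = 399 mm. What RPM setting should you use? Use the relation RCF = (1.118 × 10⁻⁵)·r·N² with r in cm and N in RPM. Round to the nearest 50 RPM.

N ≈ 4950 RPM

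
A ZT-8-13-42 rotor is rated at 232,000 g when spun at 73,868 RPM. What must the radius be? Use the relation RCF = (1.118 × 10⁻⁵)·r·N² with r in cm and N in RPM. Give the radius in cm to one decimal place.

≈ 3.8 cm

232000 = 1.118 × 10⁻⁵ × r × (73868)²
r = 232000 / (1.118 × 10⁻⁵ × 5,456,481,424) = 232000 / 61003.46 ≈ 3.803 cm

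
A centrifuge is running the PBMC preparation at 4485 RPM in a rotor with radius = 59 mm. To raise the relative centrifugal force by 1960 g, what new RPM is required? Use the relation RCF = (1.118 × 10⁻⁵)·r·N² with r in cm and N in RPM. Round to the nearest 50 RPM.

r = 59 mm = 5.9 cm
Current RCF = 1.118 × 10⁻⁵ × 5.9 × (4485)² = 1.118 × 10⁻⁵ × 5.9 × 20,115,225 ≈ 1,326.8 × g
Target RCF = 1,326.8 + 1,960 = 3,286.8 × g
N² = 3,286.8 / (6.5962 × 10⁻⁵) = 49,828,689
N ≈ √49,828,689 ≈ 7,058.9

7050 RPM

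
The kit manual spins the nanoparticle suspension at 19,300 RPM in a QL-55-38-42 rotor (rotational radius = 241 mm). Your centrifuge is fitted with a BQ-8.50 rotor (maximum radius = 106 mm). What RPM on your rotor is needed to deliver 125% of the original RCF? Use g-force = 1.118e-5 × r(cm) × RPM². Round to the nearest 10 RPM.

32540 RPM

Original rotor: r = 241 mm = 24.1 cm
RCF_original = 1.118 × 10⁻⁵ × 24.1 × (19300)² = 1.118 × 10⁻⁵ × 24.1 × 372,490,000 ≈ 100,363 × g
Target RCF = 1.25 × 100,363 ≈ 125,453.8 × g
Your rotor: r = 106 mm = 10.6 cm
125,453.8 = 1.118 × 10⁻⁵ × 10.6 × N²
N² = 125,453.8 / (11.8508 × 10⁻⁵) = 1,058,610,389
N ≈ √1,058,610,389 ≈ 32,536.3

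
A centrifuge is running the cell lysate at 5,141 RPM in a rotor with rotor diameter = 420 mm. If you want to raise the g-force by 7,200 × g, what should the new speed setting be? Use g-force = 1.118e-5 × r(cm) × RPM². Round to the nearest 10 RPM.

N₂ ≈ 7560 RPM

r = 420 mm / 2 = 210 mm = 21 cm
Current RCF = 1.118 × 10⁻⁵ × 21 × (5141)² = 1.118 × 10⁻⁵ × 21 × 26,429,881 ≈ 6,205.2 × g
Target RCF = 6,205.2 + 7,200 = 13,405.2 × g
N² = 13,405.2 / (23.478 × 10⁻⁵) = 57,096,857
N ≈ √57,096,857 ≈ 7,556.2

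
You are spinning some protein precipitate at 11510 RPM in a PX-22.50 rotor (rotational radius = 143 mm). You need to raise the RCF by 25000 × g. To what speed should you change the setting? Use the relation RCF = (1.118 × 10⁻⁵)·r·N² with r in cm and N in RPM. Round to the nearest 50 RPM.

N₂ ≈ 17000 RPM

r = 143 mm = 14.3 cm
Current RCF = 1.118 × 10⁻⁵ × 14.3 × (11510)² = 1.118 × 10⁻⁵ × 14.3 × 132,480,100 ≈ 21,180.1 × g
Target RCF = 21,180.1 + 25,000 = 46,180.1 × g
N² = 46,180.1 / (15.9874 × 10⁻⁵) = 288,853,097
N ≈ √288,853,097 ≈ 16,995.7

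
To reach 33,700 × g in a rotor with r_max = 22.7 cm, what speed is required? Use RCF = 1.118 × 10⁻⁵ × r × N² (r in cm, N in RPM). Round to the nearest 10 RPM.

≈ 11520 RPM

RCF = 1.118 × 10⁻⁵ × r × N²
33,700 = 1.118 × 10⁻⁵ × 22.7 × N²
N² = 33,700 / (25.3786 × 10⁻⁵) = 132,789,043
N ≈ √132,789,043 ≈ 11,523.4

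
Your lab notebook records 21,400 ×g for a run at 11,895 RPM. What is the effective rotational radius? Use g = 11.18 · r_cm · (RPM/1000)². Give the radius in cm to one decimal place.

RCF = 11.18 × r × (N/1000)²
21400 = 11.18 × r × (11.895)²
r = 21400 / (11.18 × 141.491025) = 21400 / 1581.87 ≈ 13.528 cm

13.5 cm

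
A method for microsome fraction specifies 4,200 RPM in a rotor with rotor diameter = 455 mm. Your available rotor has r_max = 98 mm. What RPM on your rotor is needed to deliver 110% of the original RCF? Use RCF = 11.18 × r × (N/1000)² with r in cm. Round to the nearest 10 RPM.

≈ 6710 RPM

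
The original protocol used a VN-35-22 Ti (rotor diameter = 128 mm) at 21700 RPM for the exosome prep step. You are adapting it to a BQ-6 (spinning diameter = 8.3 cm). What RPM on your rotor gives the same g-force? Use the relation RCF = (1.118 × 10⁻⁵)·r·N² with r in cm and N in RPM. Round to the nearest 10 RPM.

Original rotor: r = 128 mm / 2 = 64 mm = 6.4 cm
RCF = 1.118 × 10⁻⁵ × r × N²
RCF_original = 1.118 × 10⁻⁵ × 6.4 × (21700)² = 1.118 × 10⁻⁵ × 6.4 × 470,890,000 ≈ 33,693.1 × g
Your rotor: r = 8.3 / 2 = 4.15 cm
33,693.1 = 1.118 × 10⁻⁵ × 4.15 × N²
N² = 33,693.1 / (4.6397 × 10⁻⁵) = 726,191,349
N ≈ √726,191,349 ≈ 26,947.9

≈ 26950 RPM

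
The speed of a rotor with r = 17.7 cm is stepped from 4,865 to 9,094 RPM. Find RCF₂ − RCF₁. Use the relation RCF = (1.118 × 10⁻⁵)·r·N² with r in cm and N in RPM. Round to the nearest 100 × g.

11700 x g

RCF₁ = 1.118 × 10⁻⁵ × 17.7 × (4865)² = 1.118 × 10⁻⁵ × 17.7 × 23,668,225 ≈ 4,683.6 × g
RCF₂ = 1.118 × 10⁻⁵ × 17.7 × (9094)² = 1.118 × 10⁻⁵ × 17.7 × 82,700,836 ≈ 16,365.3 × g
Increase = 16,365.3 − 4,683.6 = 11,681.7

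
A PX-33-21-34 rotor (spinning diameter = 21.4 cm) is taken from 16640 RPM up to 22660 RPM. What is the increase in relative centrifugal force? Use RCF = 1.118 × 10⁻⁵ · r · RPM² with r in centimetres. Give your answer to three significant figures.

≈ 28300 × g

r = 21.4 / 2 = 10.7 cm
RCF₁ = 1.118 × 10⁻⁵ × 10.7 × (16640)² = 1.118 × 10⁻⁵ × 10.7 × 276,889,600 ≈ 33,123.2 × g
RCF₂ = 1.118 × 10⁻⁵ × 10.7 × (22660)² = 1.118 × 10⁻⁵ × 10.7 × 513,475,600 ≈ 61,425 × g
Increase = 61,425 − 33,123.2 = 28,301.8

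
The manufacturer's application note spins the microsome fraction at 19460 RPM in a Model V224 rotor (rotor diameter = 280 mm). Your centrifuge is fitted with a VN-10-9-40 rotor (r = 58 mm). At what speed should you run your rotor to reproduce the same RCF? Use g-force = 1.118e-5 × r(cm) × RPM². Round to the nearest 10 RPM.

Original rotor: r = 280 mm / 2 = 140 mm = 14 cm
RCF = 1.118 × 10⁻⁵ × r × N²
RCF_original = 1.118 × 10⁻⁵ × 14 × (19460)² = 1.118 × 10⁻⁵ × 14 × 378,691,600 ≈ 59,272.8 × g
Your rotor: r = 58 mm = 5.8 cm
59,272.8 = 1.118 × 10⁻⁵ × 5.8 × N²
N² = 59,272.8 / (6.4844 × 10⁻⁵) = 914,083,030
N ≈ √914,083,030 ≈ 30,233.8

30230 RPM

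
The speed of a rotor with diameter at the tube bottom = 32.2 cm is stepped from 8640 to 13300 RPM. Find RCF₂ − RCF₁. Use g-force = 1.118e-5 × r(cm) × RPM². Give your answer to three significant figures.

r = 32.2 / 2 = 16.1 cm
RCF₁ = 1.118 × 10⁻⁵ × 16.1 × (8640)² = 1.118 × 10⁻⁵ × 16.1 × 74,649,600 ≈ 13,436.8 × g
RCF₂ = 1.118 × 10⁻⁵ × 16.1 × (13300)² = 1.118 × 10⁻⁵ × 16.1 × 176,890,000 ≈ 31,839.8 × g
Increase = 31,839.8 − 13,436.8 = 18,403

18400 × g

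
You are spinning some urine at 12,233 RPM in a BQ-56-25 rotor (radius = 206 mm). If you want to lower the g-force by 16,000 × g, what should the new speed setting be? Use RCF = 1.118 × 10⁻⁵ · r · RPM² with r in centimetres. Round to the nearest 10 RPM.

r = 206 mm = 20.6 cm
Current RCF = 1.118 × 10⁻⁵ × 20.6 × (12233)² = 1.118 × 10⁻⁵ × 20.6 × 149,646,289 ≈ 34,464.7 × g
Target RCF = 34,464.7 − 16,000 = 18,464.7 × g
N² = 18,464.7 / (23.0308 × 10⁻⁵) = 80,173,941
N ≈ √80,173,941 ≈ 8,954.0

≈ 8950 RPM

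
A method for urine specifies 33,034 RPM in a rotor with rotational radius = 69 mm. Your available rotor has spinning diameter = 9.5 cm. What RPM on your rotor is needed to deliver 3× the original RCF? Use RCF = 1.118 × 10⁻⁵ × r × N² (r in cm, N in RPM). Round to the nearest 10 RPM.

Original rotor: r = 69 mm = 6.9 cm
RCF = 1.118 × 10⁻⁵ × r × N²
RCF_original = 1.118 × 10⁻⁵ × 6.9 × (33034)² = 1.118 × 10⁻⁵ × 6.9 × 1,091,245,156 ≈ 84,180.8 × g
Target RCF = 3 × 84,180.8 ≈ 252,542.4 × g
Your rotor: r = 9.5 / 2 = 4.75 cm
252,542.4 = 1.118 × 10⁻⁵ × 4.75 × N²
N² = 252,542.4 / (5.3105 × 10⁻⁵) = 4,755,529,611
N ≈ √4,755,529,611 ≈ 68,960.3

68960 RPM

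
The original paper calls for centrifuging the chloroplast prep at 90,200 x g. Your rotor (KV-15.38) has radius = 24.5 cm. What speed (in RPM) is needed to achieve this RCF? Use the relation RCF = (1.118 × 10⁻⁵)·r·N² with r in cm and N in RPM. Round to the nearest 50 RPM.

N ≈ 18150 RPM

RCF = 1.118 × 10⁻⁵ × r × N²
90,200 = 1.118 × 10⁻⁵ × 24.5 × N²
N² = 90,200 / (27.391 × 10⁻⁵) = 329,305,246
N ≈ √329,305,246 ≈ 18,146.8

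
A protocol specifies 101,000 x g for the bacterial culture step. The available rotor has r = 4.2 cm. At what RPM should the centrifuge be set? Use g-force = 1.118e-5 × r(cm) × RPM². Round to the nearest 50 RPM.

N ≈ 46400 RPM

101,000 = 1.118 × 10⁻⁵ × 4.2 × N²
N² = 101,000 / (4.6956 × 10⁻⁵) = 2,150,949,825
N ≈ √2,150,949,825 ≈ 46,378.3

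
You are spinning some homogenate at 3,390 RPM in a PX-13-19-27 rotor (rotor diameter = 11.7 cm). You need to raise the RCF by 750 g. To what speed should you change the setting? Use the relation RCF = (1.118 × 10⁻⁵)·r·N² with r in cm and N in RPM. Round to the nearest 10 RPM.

r = 11.7 / 2 = 5.85 cm
Current RCF = 1.118 × 10⁻⁵ × 5.85 × (3390)² = 1.118 × 10⁻⁵ × 5.85 × 11,492,100 ≈ 751.6 × g
Target RCF = 751.6 + 750 = 1,501.6 × g
N² = 1,501.6 / (6.5403 × 10⁻⁵) = 22,959,191
N ≈ √22,959,191 ≈ 4,791.6

≈ 4790 RPM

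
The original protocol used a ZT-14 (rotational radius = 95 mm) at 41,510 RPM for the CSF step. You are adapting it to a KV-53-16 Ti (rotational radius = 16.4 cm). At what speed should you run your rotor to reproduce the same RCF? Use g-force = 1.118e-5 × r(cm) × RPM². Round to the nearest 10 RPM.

≈ 31590 RPM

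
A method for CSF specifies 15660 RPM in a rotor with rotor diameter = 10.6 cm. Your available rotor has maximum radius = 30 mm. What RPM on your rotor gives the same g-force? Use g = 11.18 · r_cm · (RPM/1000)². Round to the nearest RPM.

Original rotor: r = 10.6 / 2 = 5.3 cm
RCF_original = 11.18 × 5.3 × (15.66)² = 11.18 × 5.3 × 245.2356 ≈ 14,531.2 × g
Your rotor: r = 30 mm = 3.0 cm
14,531.2 = 11.18 × 3 × (N/1000)²
(N/1000)² = 14,531.2 / 33.54 = 433.2499
N = 1000 × √433.2499 ≈ 20,814.7

20815 RPM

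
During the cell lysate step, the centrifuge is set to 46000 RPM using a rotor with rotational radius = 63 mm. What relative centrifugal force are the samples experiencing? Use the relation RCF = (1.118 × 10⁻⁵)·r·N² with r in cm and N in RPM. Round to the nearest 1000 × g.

≈ 149000 x g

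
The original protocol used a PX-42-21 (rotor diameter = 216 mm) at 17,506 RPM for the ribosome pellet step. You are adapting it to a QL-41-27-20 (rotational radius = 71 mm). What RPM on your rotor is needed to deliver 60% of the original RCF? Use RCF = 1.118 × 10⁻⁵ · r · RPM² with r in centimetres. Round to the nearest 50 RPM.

16700 RPM

Original rotor: r = 216 mm / 2 = 108 mm = 10.8 cm
RCF_original = 1.118 × 10⁻⁵ × 10.8 × (17506)² = 1.118 × 10⁻⁵ × 10.8 × 306,460,036 ≈ 37,003.2 × g
Target RCF = 0.6 × 37,003.2 ≈ 22,201.9 × g
Your rotor: r = 71 mm = 7.1 cm
22,201.9 = 1.118 × 10⁻⁵ × 7.1 × N²
N² = 22,201.9 / (7.9378 × 10⁻⁵) = 279,698,405
N ≈ √279,698,405 ≈ 16,724.2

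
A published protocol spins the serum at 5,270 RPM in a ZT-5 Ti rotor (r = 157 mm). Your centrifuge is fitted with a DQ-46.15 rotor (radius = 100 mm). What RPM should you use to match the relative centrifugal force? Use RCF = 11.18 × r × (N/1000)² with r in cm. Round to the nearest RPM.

≈ 6603 RPM

Original rotor: r = 157 mm = 15.7 cm
RCF_original = 11.18 × 15.7 × (5.27)² = 11.18 × 15.7 × 27.7729 ≈ 4,874.9 × g
Your rotor: r = 100 mm = 10.0 cm
4,874.9 = 11.18 × 10 × (N/1000)²
(N/1000)² = 4,874.9 / 111.8 = 43.60376
N = 1000 × √43.60376 ≈ 6,603.3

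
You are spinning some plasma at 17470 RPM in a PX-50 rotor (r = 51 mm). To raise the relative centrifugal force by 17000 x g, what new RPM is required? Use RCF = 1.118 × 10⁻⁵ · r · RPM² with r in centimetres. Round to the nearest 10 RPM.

r = 51 mm = 5.1 cm
Current RCF = 1.118 × 10⁻⁵ × 5.1 × (17470)² = 1.118 × 10⁻⁵ × 5.1 × 305,200,900 ≈ 17,401.9 × g
Target RCF = 17,401.9 + 17,000 = 34,401.9 × g
N² = 34,401.9 / (5.7018 × 10⁻⁵) = 603,351,573
N ≈ √603,351,573 ≈ 24,563.2

24560 RPM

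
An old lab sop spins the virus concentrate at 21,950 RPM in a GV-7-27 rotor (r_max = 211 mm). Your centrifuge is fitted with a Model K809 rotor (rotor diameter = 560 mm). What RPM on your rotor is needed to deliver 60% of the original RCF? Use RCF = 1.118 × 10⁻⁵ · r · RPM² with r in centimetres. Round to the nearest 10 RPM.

≈ 14760 RPM

Original rotor: r = 211 mm = 21.1 cm
RCF = 1.118 × 10⁻⁵ × r × N²
RCF_original = 1.118 × 10⁻⁵ × 21.1 × (21950)² = 1.118 × 10⁻⁵ × 21.1 × 481,802,500 ≈ 113,656.2 × g
Target RCF = 0.6 × 113,656.2 ≈ 68,193.7 × g
Your rotor: r = 560 mm / 2 = 280 mm = 28 cm
68,193.7 = 1.118 × 10⁻⁵ × 28 × N²
N² = 68,193.7 / (31.304 × 10⁻⁵) = 217,843,407
N ≈ √217,843,407 ≈ 14,759.5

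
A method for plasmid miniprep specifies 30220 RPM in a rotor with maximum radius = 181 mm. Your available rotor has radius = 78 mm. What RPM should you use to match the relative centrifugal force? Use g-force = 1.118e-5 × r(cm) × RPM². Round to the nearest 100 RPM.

≈ 46000 RPM

Original rotor: r = 181 mm = 18.1 cm
RCF_original = 1.118 × 10⁻⁵ × 18.1 × (30220)² = 1.118 × 10⁻⁵ × 18.1 × 913,248,400 ≈ 184,803.1 × g
Your rotor: r = 78 mm = 7.8 cm
184,803.1 = 1.118 × 10⁻⁵ × 7.8 × N²
N² = 184,803.1 / (8.7204 × 10⁻⁵) = 2,119,204,394
N ≈ √2,119,204,394 ≈ 46,034.8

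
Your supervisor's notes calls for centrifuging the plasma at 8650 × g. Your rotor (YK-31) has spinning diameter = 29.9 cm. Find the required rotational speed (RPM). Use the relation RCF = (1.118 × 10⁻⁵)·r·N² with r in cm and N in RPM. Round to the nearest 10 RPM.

r = 29.9 / 2 = 14.95 cm
RCF = 1.118 × 10⁻⁵ × r × N²
8,650 = 1.118 × 10⁻⁵ × 14.95 × N²
N² = 8,650 / (16.7141 × 10⁻⁵) = 51,752,712
N ≈ √51,752,712 ≈ 7,193.9

7190 RPM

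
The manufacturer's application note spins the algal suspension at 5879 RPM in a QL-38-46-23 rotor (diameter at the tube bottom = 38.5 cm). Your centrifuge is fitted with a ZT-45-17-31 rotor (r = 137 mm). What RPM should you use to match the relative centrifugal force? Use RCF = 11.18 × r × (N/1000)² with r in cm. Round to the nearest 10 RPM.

≈ 6970 RPM

Original rotor: r = 38.5 / 2 = 19.25 cm
RCF_original = 11.18 × 19.25 × (5.879)² = 11.18 × 19.25 × 34.562641 ≈ 7,438.4 × g
Your rotor: r = 137 mm = 13.7 cm
7,438.4 = 11.18 × 13.7 × (N/1000)²
(N/1000)² = 7,438.4 / 153.166 = 48.5643
N = 1000 × √48.5643 ≈ 6,968.8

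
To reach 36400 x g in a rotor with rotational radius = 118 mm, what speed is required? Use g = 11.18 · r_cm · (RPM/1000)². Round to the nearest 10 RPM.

r = 118 mm = 11.8 cm
36,400 = 11.18 × 11.8 × (N/1000)²
(N/1000)² = 36,400 / 131.924 = 275.9164
N = 1000 × √275.9164 ≈ 16,610.7

N ≈ 16610 RPM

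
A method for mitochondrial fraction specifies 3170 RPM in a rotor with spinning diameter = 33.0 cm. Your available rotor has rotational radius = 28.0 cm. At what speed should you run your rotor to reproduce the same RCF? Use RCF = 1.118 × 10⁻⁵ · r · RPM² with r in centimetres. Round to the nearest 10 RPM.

Original rotor: r = 33.0 / 2 = 16.5 cm
RCF_original = 1.118 × 10⁻⁵ × 16.5 × (3170)² = 1.118 × 10⁻⁵ × 16.5 × 10,048,900 ≈ 1,853.7 × g
1,853.7 = 1.118 × 10⁻⁵ × 28 × N²
N² = 1,853.7 / (31.304 × 10⁻⁵) = 5,921,607
N ≈ √5,921,607 ≈ 2,433.4

≈ 2430 RPM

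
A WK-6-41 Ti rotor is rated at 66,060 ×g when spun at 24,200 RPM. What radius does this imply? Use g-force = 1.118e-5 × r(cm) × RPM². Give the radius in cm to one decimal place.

10.1 cm

66060 = 1.118 × 10⁻⁵ × r × (24200)²
r = 66060 / (1.118 × 10⁻⁵ × 585,640,000) = 66060 / 6547.455 ≈ 10.089 cm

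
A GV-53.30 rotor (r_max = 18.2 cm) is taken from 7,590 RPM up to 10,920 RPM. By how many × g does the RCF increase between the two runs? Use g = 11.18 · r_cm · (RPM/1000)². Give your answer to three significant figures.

12500 × g

RCF₁ = 11.18 × 18.2 × (7.59)² = 11.18 × 18.2 × 57.6081 ≈ 11,721.9 × g
RCF₂ = 11.18 × 18.2 × (10.92)² = 11.18 × 18.2 × 119.2464 ≈ 24,263.8 × g
Increase = 24,263.8 − 11,721.9 = 12,541.9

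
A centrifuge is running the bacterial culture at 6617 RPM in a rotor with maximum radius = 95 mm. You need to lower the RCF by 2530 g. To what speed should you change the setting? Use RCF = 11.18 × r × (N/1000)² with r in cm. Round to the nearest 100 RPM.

4500 RPM

r = 95 mm = 9.5 cm
Current RCF = 11.18 × 9.5 × (6.617)² = 11.18 × 9.5 × 43.784689 ≈ 4,650.4 × g
Target RCF = 4,650.4 − 2,530 = 2,120.4 × g
(N/1000)² = 2,120.4 / 106.21 = 19.96422
N = 1000 × √19.96422 ≈ 4,468.1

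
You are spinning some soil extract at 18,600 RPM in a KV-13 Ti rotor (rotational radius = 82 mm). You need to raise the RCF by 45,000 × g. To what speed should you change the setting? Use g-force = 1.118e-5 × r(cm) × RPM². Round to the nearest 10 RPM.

r = 82 mm = 8.2 cm
Current RCF = 1.118 × 10⁻⁵ × 8.2 × (18600)² = 1.118 × 10⁻⁵ × 8.2 × 345,960,000 ≈ 31,716.2 × g
Target RCF = 31,716.2 + 45,000 = 76,716.2 × g
N² = 76,716.2 / (9.1676 × 10⁻⁵) = 836,818,797
N ≈ √836,818,797 ≈ 28,927.8

28930 RPM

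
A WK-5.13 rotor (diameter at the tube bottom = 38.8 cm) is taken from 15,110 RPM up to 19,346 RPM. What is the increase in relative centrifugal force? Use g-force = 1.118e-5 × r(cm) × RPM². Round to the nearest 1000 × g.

r = 38.8 / 2 = 19.4 cm
RCF₁ = 1.118 × 10⁻⁵ × 19.4 × (15110)² = 1.118 × 10⁻⁵ × 19.4 × 228,312,100 ≈ 49,519.1 × g
RCF₂ = 1.118 × 10⁻⁵ × 19.4 × (19346)² = 1.118 × 10⁻⁵ × 19.4 × 374,267,716 ≈ 81,175.7 × g
Increase = 81,175.7 − 49,519.1 = 31,656.6

≈ 32000 × g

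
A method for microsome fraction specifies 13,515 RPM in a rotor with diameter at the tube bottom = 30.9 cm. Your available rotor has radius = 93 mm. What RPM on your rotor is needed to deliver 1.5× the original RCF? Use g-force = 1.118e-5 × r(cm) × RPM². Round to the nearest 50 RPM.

≈ 21350 RPM

Original rotor: r = 30.9 / 2 = 15.45 cm
RCF = 1.118 × 10⁻⁵ × r × N²
RCF_original = 1.118 × 10⁻⁵ × 15.45 × (13515)² = 1.118 × 10⁻⁵ × 15.45 × 182,655,225 ≈ 31,550.2 × g
Target RCF = 1.5 × 31,550.2 ≈ 47,325.3 × g
Your rotor: r = 93 mm = 9.3 cm
47,325.3 = 1.118 × 10⁻⁵ × 9.3 × N²
N² = 47,325.3 / (10.3974 × 10⁻⁵) = 455,164,753
N ≈ √455,164,753 ≈ 21,334.6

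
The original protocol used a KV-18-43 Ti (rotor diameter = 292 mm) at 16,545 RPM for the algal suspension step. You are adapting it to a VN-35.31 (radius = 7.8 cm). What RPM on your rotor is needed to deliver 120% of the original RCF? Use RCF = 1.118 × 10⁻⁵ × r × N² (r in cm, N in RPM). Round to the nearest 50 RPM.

Original rotor: r = 292 mm / 2 = 146 mm = 14.6 cm
RCF_original = 1.118 × 10⁻⁵ × 14.6 × (16545)² = 1.118 × 10⁻⁵ × 14.6 × 273,737,025 ≈ 44,681.5 × g
Target RCF = 1.2 × 44,681.5 ≈ 53,617.8 × g
53,617.8 = 1.118 × 10⁻⁵ × 7.8 × N²
N² = 53,617.8 / (8.7204 × 10⁻⁵) = 614,854,823
N ≈ √614,854,823 ≈ 24,796.3

≈ 24800 RPM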